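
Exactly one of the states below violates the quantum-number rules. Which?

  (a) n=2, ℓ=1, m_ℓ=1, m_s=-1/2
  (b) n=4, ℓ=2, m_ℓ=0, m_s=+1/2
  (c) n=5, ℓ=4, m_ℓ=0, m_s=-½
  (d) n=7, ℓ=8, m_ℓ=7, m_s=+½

(d)

(d) has ℓ = 8 ≥ n = 7, violating 0 ≤ ℓ ≤ n−1.
The remaining sets (a), (b), (c) satisfy all four rules.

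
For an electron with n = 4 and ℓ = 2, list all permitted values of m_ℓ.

-2, -1, 0, 1, 2

m_ℓ takes every integer from −ℓ to +ℓ. With ℓ = 2 that gives the 5 values -2, -1, 0, 1, 2.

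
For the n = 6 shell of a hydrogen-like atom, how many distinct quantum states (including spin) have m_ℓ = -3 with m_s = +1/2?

3

With n = 6 the allowed ℓ are 0, 1, …, 5.
Per ℓ-value: ℓ=3 → 1; ℓ=4 → 1; ℓ=5 → 1.
Orbitals: 1 + 1 + 1 = 3. With m_s fixed to a single value there is one state per orbital, giving 3 states.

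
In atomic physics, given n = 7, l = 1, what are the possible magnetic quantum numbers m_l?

m_l takes every integer from −l to +l. With l = 1 that gives the 3 values -1, 0, 1.

-1, 0, 1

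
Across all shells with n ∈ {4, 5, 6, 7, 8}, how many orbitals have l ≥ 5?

74

Go shell by shell, enumerating (l, m_l) with l ≥ 5:
n=6 → 11; n=7 → 24; n=8 → 39.
Total orbitals: 11 + 24 + 39 = 74.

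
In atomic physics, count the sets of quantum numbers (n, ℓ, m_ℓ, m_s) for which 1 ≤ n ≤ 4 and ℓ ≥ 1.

52

Treat each shell separately and count matching orbitals:
n=2 → 3; n=3 → 8; n=4 → 15.
Orbitals: 3 + 8 + 15 = 26. Including both spin states (m_s = ±1/2) gives 2 × 26 = 52 states.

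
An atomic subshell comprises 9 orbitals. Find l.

l = 4

2l+1 = 9 gives l = 4.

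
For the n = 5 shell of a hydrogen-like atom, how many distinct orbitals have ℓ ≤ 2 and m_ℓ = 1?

2

The n = 5 shell has ℓ = 0 through 4; check each.
Contributions: ℓ=1 → 1; ℓ=2 → 1.
Total orbitals: 1 + 1 = 2.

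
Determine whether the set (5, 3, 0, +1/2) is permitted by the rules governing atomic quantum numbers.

Valid

n = 5 is a positive integer. l = 3 satisfies 0 ≤ l ≤ n−1 = 4. ml = 0 lies in the range −l … +l (here −3 … 3). ms = +1/2 is one of ±1/2.
All four constraints are satisfied.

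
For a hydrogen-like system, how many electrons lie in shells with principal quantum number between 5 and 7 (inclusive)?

220

Shell n has n² orbitals: 5²=25 + 6²=36 + 7²=49 = 110 orbitals.
Two spin states per orbital: 2 × 110 = 220 electrons.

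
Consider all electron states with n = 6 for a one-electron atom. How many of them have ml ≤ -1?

For n = 6, l ranges over 0 … 5.
Contributions: l=1 → 1; l=2 → 2; l=3 → 3; l=4 → 4; l=5 → 5.
Orbitals: 1 + 2 + 3 + 4 + 5 = 15. Each orbital carries two spin states, so 15 × 2 = 30 states.

30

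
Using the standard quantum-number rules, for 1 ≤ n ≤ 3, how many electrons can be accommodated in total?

Total orbitals = 1² + 2² + 3² = 14. Doubling for spin gives 28 electrons.

28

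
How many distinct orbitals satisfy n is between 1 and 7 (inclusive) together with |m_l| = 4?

Count contributing orbitals for each principal shell:
n=5 → 2; n=6 → 4; n=7 → 6.
Total orbitals: 2 + 4 + 6 = 12.

12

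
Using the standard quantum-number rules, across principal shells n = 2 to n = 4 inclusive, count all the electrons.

Shell n has n² orbitals: 2²=4 + 3²=9 + 4²=16 = 29 orbitals.
Two spin states per orbital: 2 × 29 = 58 electrons.

58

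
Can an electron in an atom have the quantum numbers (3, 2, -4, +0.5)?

The magnetic quantum number must satisfy −ℓ ≤ m_ℓ ≤ ℓ. With ℓ = 2, m_ℓ can only be -2, -1, 0, 1, 2, so m_ℓ = -4 is forbidden.

No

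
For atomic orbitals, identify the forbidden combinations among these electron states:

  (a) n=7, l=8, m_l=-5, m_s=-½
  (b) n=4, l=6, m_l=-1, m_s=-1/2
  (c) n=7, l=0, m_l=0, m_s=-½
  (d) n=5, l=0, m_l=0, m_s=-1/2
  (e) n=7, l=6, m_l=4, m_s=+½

(a) and (b)

(a) has l = 8 ≥ n = 7, violating 0 ≤ l ≤ n−1.
(b) has l = 6 ≥ n = 4, violating 0 ≤ l ≤ n−1.
The remaining sets (c), (d), (e) satisfy all four rules.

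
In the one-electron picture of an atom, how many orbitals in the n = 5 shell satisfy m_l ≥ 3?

3

With n = 5 the allowed l are 0, 1, …, 4.
The (l, m_l) pairs meeting m_l ≥ 3 give: l=3 → 1; l=4 → 2.
Total orbitals: 1 + 2 = 3.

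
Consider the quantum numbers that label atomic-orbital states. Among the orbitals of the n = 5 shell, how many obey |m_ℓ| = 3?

4

The n = 5 shell has ℓ = 0 through 4; check each.
Contributions: ℓ=3 → 2; ℓ=4 → 2.
Total orbitals: 2 + 2 = 4.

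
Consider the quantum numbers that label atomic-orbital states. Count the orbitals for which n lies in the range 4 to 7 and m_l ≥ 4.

10

Count contributing orbitals for each principal shell:
n=5 → 1; n=6 → 3; n=7 → 6.
Total orbitals: 1 + 3 + 6 = 10.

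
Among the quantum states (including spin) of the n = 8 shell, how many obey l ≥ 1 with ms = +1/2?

63

The n = 8 shell has l = 0 through 7; check each.
Contributions: l=1 → 3; l=2 → 5; l=3 → 7; l=4 → 9; l=5 → 11; l=6 → 13; l=7 → 15.
Orbitals: 3 + 5 + 7 + 9 + 11 + 13 + 15 = 63. With ms fixed to a single value there is one state per orbital, giving 63 states.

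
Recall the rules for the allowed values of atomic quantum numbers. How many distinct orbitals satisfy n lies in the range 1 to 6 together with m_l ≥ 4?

Count contributing orbitals for each principal shell:
n=5 → 1; n=6 → 3.
Total orbitals: 1 + 3 = 4.

4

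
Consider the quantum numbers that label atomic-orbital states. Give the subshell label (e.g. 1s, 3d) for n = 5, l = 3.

5f

l = 3 corresponds to the letter 'f', so the subshell is 5f.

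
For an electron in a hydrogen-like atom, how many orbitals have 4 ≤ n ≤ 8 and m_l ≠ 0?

160

Work shell by shell — for each n, count the (l, m_l) pairs that satisfy m_l ≠ 0:
n=4 → 12; n=5 → 20; n=6 → 30; n=7 → 42; n=8 → 56.
Total orbitals: 12 + 20 + 30 + 42 + 56 = 160.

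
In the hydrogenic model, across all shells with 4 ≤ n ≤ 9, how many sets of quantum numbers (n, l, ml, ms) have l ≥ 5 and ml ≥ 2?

100

Go shell by shell, enumerating (l, ml) with l ≥ 5 and ml ≥ 2:
n=6 → 4; n=7 → 9; n=8 → 15; n=9 → 22.
Orbitals: 4 + 9 + 15 + 22 = 50. Including both spin states (ms = ±1/2) gives 2 × 50 = 100 states.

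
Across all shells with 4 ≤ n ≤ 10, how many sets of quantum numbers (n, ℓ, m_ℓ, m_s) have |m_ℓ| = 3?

Work shell by shell — for each n, count the (ℓ, m_ℓ) pairs that satisfy |m_ℓ| = 3:
n=4 → 2; n=5 → 4; n=6 → 6; n=7 → 8; n=8 → 10; n=9 → 12; n=10 → 14.
Orbitals: 2 + 4 + 6 + 8 + 10 + 12 + 14 = 56. Including both spin states (m_s = ±1/2) gives 2 × 56 = 112 states.

112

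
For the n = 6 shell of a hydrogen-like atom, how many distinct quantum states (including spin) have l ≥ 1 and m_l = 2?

The n = 6 shell has l = 0 through 5; check each.
Orbitals with l ≥ 1 and m_l = 2, by l: l=2 → 1; l=3 → 1; l=4 → 1; l=5 → 1.
Orbitals: 1 + 1 + 1 + 1 = 4. Each orbital carries two spin states, so 4 × 2 = 8 states.

8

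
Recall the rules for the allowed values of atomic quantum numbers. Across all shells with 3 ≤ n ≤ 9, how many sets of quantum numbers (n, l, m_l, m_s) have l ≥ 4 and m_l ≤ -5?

40

Work shell by shell — for each n, count the (l, m_l) pairs that satisfy l ≥ 4 and m_l ≤ -5:
n=6 → 1; n=7 → 3; n=8 → 6; n=9 → 10.
Orbitals: 1 + 3 + 6 + 10 = 20. Including both spin states (m_s = ±1/2) gives 2 × 20 = 40 states.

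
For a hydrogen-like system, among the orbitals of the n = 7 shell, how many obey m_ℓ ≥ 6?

1

The (ℓ, m_ℓ) pairs meeting m_ℓ ≥ 6 give: ℓ=6 → 1.
Total orbitals: 1.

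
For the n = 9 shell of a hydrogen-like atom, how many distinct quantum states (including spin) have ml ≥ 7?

6

Contributions: l=7 → 1; l=8 → 2.
Orbitals: 1 + 2 = 3. Each orbital carries two spin states, so 3 × 2 = 6 states.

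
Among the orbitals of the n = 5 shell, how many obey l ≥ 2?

The n = 5 shell has l = 0 through 4; check each.
Per l-value: l=2 → 5; l=3 → 7; l=4 → 9.
Total orbitals: 5 + 7 + 9 = 21.

21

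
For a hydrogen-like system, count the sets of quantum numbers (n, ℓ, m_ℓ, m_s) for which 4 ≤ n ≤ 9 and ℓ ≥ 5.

260

Go shell by shell, enumerating (ℓ, m_ℓ) with ℓ ≥ 5:
n=6 → 11; n=7 → 24; n=8 → 39; n=9 → 56.
Orbitals: 11 + 24 + 39 + 56 = 130. Including both spin states (m_s = ±1/2) gives 2 × 130 = 260 states.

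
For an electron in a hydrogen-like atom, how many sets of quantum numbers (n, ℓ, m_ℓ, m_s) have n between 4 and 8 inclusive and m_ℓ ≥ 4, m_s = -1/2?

Count contributing orbitals for each principal shell:
n=5 → 1; n=6 → 3; n=7 → 6; n=8 → 10.
Orbitals: 1 + 3 + 6 + 10 = 20. With m_s fixed to -1/2 there is one state per orbital, so 20 states.

20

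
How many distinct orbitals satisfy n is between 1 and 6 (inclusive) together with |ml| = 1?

Go shell by shell, enumerating (l, ml) with |ml| = 1:
n=2 → 2; n=3 → 4; n=4 → 6; n=5 → 8; n=6 → 10.
Total orbitals: 2 + 4 + 6 + 8 + 10 = 30.

30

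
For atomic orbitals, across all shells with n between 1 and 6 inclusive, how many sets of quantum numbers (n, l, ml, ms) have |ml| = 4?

Go shell by shell, enumerating (l, ml) with |ml| = 4:
n=5 → 2; n=6 → 4.
Orbitals: 2 + 4 = 6. Including both spin states (ms = ±1/2) gives 2 × 6 = 12 states.

12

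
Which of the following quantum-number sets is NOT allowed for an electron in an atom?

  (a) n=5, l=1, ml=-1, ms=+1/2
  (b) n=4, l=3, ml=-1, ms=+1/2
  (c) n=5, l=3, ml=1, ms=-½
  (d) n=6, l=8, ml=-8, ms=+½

(d)

(d) has l = 8 ≥ n = 6, violating 0 ≤ l ≤ n−1.
The remaining sets (a), (b), (c) satisfy all four rules.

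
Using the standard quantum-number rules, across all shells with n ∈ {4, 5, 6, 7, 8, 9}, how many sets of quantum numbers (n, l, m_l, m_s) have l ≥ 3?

Count contributing orbitals for each principal shell:
n=4 → 7; n=5 → 16; n=6 → 27; n=7 → 40; n=8 → 55; n=9 → 72.
Orbitals: 7 + 16 + 27 + 40 + 55 + 72 = 217. Including both spin states (m_s = ±1/2) gives 2 × 217 = 434 states.

434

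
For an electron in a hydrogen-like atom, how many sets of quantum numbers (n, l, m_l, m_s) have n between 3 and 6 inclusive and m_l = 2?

Treat each shell separately and count matching orbitals:
n=3 → 1; n=4 → 2; n=5 → 3; n=6 → 4.
Orbitals: 1 + 2 + 3 + 4 = 10. Including both spin states (m_s = ±1/2) gives 2 × 10 = 20 states.

20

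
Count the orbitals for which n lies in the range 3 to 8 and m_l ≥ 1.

Treat each shell separately and count matching orbitals:
n=3 → 3; n=4 → 6; n=5 → 10; n=6 → 15; n=7 → 21; n=8 → 28.
Total orbitals: 3 + 6 + 10 + 15 + 21 + 28 = 83.

83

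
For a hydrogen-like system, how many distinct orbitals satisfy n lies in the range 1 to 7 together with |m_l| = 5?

For each n in the range, tally the orbitals obeying |m_l| = 5:
n=6 → 2; n=7 → 4.
Total orbitals: 2 + 4 = 6.

6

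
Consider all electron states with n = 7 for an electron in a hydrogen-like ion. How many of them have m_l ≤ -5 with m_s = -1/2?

3

Go through l = 0, …, 6 (the values permitted for n = 7).
Contributions: l=5 → 1; l=6 → 2.
Orbitals: 1 + 2 = 3. With m_s fixed to a single value there is one state per orbital, giving 3 states.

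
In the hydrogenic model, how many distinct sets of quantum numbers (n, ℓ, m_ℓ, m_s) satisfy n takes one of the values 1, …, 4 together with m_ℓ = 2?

6

Count contributing orbitals for each principal shell:
n=3 → 1; n=4 → 2.
Orbitals: 1 + 2 = 3. Including both spin states (m_s = ±1/2) gives 2 × 3 = 6 states.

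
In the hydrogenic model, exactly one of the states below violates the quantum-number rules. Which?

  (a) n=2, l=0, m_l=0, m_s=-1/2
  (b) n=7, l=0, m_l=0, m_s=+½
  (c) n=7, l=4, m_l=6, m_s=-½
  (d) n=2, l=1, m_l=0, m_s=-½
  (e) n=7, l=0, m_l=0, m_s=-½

(c) has |m_l| = 6 > l = 4, violating −l ≤ m_l ≤ l.
The remaining sets (a), (b), (d), (e) satisfy all four rules.

(c)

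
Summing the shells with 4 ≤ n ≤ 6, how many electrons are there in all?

154

Shell n has n² orbitals: 4²=16 + 5²=25 + 6²=36 = 77 orbitals.
Two spin states per orbital: 2 × 77 = 154 electrons.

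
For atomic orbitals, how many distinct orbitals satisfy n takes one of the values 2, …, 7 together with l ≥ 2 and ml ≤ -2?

35

For each n in the range, tally the orbitals obeying l ≥ 2 and ml ≤ -2:
n=3 → 1; n=4 → 3; n=5 → 6; n=6 → 10; n=7 → 15.
Total orbitals: 1 + 3 + 6 + 10 + 15 = 35.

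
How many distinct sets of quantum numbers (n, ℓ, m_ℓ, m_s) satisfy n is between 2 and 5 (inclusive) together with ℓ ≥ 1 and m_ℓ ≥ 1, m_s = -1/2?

Go shell by shell, enumerating (ℓ, m_ℓ) with ℓ ≥ 1 and m_ℓ ≥ 1:
n=2 → 1; n=3 → 3; n=4 → 6; n=5 → 10.
Orbitals: 1 + 3 + 6 + 10 = 20. With m_s fixed to -1/2 there is one state per orbital, so 20 states.

20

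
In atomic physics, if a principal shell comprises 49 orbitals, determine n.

n² = 49 ⇒ n = 7.

n = 7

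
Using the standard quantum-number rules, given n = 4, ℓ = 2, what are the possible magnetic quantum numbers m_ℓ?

m_ℓ takes every integer from −ℓ to +ℓ. With ℓ = 2 that gives the 5 values -2, -1, 0, 1, 2.

-2, -1, 0, 1, 2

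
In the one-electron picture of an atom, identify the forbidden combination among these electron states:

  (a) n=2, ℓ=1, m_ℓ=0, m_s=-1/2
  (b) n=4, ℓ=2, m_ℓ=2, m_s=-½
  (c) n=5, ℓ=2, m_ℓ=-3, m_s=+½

(c) has |m_ℓ| = 3 > ℓ = 2, violating −ℓ ≤ m_ℓ ≤ ℓ.
The remaining sets (a), (b) satisfy all four rules.

(c)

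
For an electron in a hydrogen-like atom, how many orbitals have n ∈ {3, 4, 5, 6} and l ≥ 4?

29

Work shell by shell — for each n, count the (l, ml) pairs that satisfy l ≥ 4:
n=5 → 9; n=6 → 20.
Total orbitals: 9 + 20 = 29.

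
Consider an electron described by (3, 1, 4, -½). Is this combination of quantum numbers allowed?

Not allowed

The magnetic quantum number must satisfy −l ≤ m_l ≤ l. With l = 1, m_l can only be -1, 0, 1, so m_l = 4 is forbidden.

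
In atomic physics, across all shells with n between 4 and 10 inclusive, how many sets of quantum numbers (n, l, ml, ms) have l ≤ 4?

332

Per-shell orbital counts meeting the constraint:
n=4 → 16; n=5 → 25; n=6 → 25; n=7 → 25; n=8 → 25; n=9 → 25; n=10 → 25.
Orbitals: 16 + 25 + 25 + 25 + 25 + 25 + 25 = 166. Including both spin states (ms = ±1/2) gives 2 × 166 = 332 states.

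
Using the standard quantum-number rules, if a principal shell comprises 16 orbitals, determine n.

n = 4

n² = 16 ⇒ n = 4.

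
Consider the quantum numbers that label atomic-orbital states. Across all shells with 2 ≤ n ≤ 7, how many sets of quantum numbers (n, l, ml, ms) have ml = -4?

12

Count contributing orbitals for each principal shell:
n=5 → 1; n=6 → 2; n=7 → 3.
Orbitals: 1 + 2 + 3 = 6. Including both spin states (ms = ±1/2) gives 2 × 6 = 12 states.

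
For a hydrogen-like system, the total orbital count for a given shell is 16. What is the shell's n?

n² = 16 ⇒ n = 4.

n = 4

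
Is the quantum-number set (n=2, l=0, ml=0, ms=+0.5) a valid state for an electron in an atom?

Valid

n = 2 is a positive integer. l = 0 satisfies 0 ≤ l ≤ n−1 = 1. ml = 0 lies in the range −l … +l (here 0). ms = +1/2 is one of ±1/2.
All four constraints are satisfied.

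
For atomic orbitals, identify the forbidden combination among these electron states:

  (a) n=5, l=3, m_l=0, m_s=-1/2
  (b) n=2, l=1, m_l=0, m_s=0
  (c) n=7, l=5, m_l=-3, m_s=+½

(b) has m_s = 0, but an electron's spin must be ±1/2.
The remaining sets (a), (c) satisfy all four rules.

(b)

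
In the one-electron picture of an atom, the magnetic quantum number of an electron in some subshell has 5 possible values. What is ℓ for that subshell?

m_ℓ ranges over 2ℓ+1 integers, so 2ℓ+1 = 5 ⇒ ℓ = 2.

ℓ = 2 (d)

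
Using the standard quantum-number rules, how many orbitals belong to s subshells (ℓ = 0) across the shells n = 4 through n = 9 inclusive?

An s subshell (ℓ = 0) exists for every n ≥ 1, so shells n = 4, 5, 6, 7, 8, 9 each contribute one — 6 subshells.
Since each s subshell has 2·0+1 = 1 orbital, the total is 6 × 1 = 6.

6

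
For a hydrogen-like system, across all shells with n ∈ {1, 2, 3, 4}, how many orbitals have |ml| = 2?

Go shell by shell, enumerating (l, ml) with |ml| = 2:
n=3 → 2; n=4 → 4.
Total orbitals: 2 + 4 = 6.

6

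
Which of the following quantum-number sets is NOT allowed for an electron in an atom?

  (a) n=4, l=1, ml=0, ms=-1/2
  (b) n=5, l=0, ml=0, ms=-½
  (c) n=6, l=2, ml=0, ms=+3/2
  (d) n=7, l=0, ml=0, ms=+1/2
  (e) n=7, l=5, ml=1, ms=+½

(c)

(c) has ms = +3/2, but an electron's spin must be ±1/2.
The remaining sets (a), (b), (d), (e) satisfy all four rules.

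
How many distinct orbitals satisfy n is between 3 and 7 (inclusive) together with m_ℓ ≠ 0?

Treat each shell separately and count matching orbitals:
n=3 → 6; n=4 → 12; n=5 → 20; n=6 → 30; n=7 → 42.
Total orbitals: 6 + 12 + 20 + 30 + 42 = 110.

110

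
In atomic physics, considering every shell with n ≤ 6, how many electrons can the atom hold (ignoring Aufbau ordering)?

182

Total orbitals = 1² + 2² + 3² + 4² + 5² + 6² = 91. Doubling for spin gives 182 electrons.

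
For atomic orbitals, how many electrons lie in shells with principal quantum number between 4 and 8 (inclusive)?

Shell n has n² orbitals: 4²=16 + 5²=25 + 6²=36 + 7²=49 + 8²=64 = 190 orbitals.
Two spin states per orbital: 2 × 190 = 380 electrons.

380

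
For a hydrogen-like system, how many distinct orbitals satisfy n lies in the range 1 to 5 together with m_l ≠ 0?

40

For each n in the range, tally the orbitals obeying m_l ≠ 0:
n=2 → 2; n=3 → 6; n=4 → 12; n=5 → 20.
Total orbitals: 2 + 6 + 12 + 20 = 40.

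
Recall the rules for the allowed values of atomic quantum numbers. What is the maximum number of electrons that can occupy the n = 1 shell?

A shell holds 2n² electrons: 2 × 1² = 2 × 1 = 2.

2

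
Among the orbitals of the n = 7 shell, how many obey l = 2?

5

The (l, m_l) pairs meeting l = 2 give: l=2 → 5.
Total orbitals: 5.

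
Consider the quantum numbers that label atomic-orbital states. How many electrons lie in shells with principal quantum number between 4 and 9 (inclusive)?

542

Shell n has n² orbitals: 4²=16 + 5²=25 + 6²=36 + 7²=49 + 8²=64 + 9²=81 = 271 orbitals.
Two spin states per orbital: 2 × 271 = 542 electrons.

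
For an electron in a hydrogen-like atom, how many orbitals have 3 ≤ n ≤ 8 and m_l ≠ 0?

Work shell by shell — for each n, count the (l, m_l) pairs that satisfy m_l ≠ 0:
n=3 → 6; n=4 → 12; n=5 → 20; n=6 → 30; n=7 → 42; n=8 → 56.
Total orbitals: 6 + 12 + 20 + 30 + 42 + 56 = 166.

166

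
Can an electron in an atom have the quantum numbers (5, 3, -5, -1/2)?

The magnetic quantum number must satisfy −ℓ ≤ m_ℓ ≤ ℓ. With ℓ = 3, m_ℓ can only be -3, -2, -1, 0, 1, 2, 3, so m_ℓ = -5 is forbidden.

Invalid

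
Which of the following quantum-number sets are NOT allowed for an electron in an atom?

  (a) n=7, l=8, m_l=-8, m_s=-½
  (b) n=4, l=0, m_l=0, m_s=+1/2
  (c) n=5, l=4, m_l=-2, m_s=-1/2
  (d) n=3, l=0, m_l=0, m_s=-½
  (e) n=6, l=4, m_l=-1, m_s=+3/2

(a) has l = 8 ≥ n = 7, violating 0 ≤ l ≤ n−1.
(e) has m_s = +3/2, but an electron's spin must be ±1/2.
The remaining sets (b), (c), (d) satisfy all four rules.

(a) and (e)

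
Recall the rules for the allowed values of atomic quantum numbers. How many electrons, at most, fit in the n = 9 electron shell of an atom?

A shell holds 2n² electrons: 2 × 9² = 2 × 81 = 162.

162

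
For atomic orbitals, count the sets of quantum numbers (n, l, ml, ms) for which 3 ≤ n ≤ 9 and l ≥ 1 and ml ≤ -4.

70

Count contributing orbitals for each principal shell:
n=5 → 1; n=6 → 3; n=7 → 6; n=8 → 10; n=9 → 15.
Orbitals: 1 + 3 + 6 + 10 + 15 = 35. Including both spin states (ms = ±1/2) gives 2 × 35 = 70 states.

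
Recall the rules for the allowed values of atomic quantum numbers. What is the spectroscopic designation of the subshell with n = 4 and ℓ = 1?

ℓ = 1 corresponds to the letter 'p', so the subshell is 4p.

4p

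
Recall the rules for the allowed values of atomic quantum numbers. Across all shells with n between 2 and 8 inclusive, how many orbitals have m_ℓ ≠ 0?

168

Count contributing orbitals for each principal shell:
n=2 → 2; n=3 → 6; n=4 → 12; n=5 → 20; n=6 → 30; n=7 → 42; n=8 → 56.
Total orbitals: 2 + 6 + 12 + 20 + 30 + 42 + 56 = 168.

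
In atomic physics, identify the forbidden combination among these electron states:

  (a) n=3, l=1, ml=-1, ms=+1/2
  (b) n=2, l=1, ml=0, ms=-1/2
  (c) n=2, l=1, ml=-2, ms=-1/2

(c) has |ml| = 2 > l = 1, violating −l ≤ ml ≤ l.
The remaining sets (a), (b) satisfy all four rules.

(c)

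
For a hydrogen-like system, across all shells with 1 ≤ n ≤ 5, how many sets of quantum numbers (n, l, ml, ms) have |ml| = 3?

Go shell by shell, enumerating (l, ml) with |ml| = 3:
n=4 → 2; n=5 → 4.
Orbitals: 2 + 4 = 6. Including both spin states (ms = ±1/2) gives 2 × 6 = 12 states.

12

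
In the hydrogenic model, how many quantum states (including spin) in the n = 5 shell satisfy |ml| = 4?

4

Go through l = 0, …, 4 (the values permitted for n = 5).
The (l, ml) pairs meeting |ml| = 4 give: l=4 → 2.
Orbitals: 2. Each orbital carries two spin states, so 2 × 2 = 4 states.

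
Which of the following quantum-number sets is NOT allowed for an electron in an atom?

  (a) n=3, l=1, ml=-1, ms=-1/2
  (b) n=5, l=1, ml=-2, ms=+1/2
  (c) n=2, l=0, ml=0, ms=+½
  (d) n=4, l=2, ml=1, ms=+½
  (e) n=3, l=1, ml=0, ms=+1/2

(b)

(b) has |ml| = 2 > l = 1, violating −l ≤ ml ≤ l.
The remaining sets (a), (c), (d), (e) satisfy all four rules.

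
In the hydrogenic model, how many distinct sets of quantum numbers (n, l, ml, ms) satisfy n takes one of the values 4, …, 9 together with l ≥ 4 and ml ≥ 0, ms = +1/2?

Treat each shell separately and count matching orbitals:
n=5 → 5; n=6 → 11; n=7 → 18; n=8 → 26; n=9 → 35.
Orbitals: 5 + 11 + 18 + 26 + 35 = 95. With ms fixed to +1/2 there is one state per orbital, so 95 states.

95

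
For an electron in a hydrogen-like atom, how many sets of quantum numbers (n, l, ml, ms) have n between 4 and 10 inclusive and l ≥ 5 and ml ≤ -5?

70

For each n in the range, tally the orbitals obeying l ≥ 5 and ml ≤ -5:
n=6 → 1; n=7 → 3; n=8 → 6; n=9 → 10; n=10 → 15.
Orbitals: 1 + 3 + 6 + 10 + 15 = 35. Including both spin states (ms = ±1/2) gives 2 × 35 = 70 states.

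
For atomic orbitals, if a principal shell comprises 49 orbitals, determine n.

n² = 49 ⇒ n = 7.

n = 7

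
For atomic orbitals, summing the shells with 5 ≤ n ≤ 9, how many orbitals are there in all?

Shell n has n² orbitals: 5²=25 + 6²=36 + 7²=49 + 8²=64 + 9²=81 = 255 orbitals.

255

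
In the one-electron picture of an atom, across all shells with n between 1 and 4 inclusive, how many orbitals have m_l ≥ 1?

Go shell by shell, enumerating (l, m_l) with m_l ≥ 1:
n=2 → 1; n=3 → 3; n=4 → 6.
Total orbitals: 1 + 3 + 6 = 10.

10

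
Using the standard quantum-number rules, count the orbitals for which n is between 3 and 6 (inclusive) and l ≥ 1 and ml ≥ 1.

34

Treat each shell separately and count matching orbitals:
n=3 → 3; n=4 → 6; n=5 → 10; n=6 → 15.
Total orbitals: 3 + 6 + 10 + 15 = 34.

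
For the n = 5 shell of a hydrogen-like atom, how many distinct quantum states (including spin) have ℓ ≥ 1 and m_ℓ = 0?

The (ℓ, m_ℓ) pairs meeting ℓ ≥ 1 and m_ℓ = 0 give: ℓ=1 → 1; ℓ=2 → 1; ℓ=3 → 1; ℓ=4 → 1.
Orbitals: 1 + 1 + 1 + 1 = 4. Each orbital carries two spin states, so 4 × 2 = 8 states.

8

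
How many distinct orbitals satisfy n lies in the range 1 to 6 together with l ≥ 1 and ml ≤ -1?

Work shell by shell — for each n, count the (l, ml) pairs that satisfy l ≥ 1 and ml ≤ -1:
n=2 → 1; n=3 → 3; n=4 → 6; n=5 → 10; n=6 → 15.
Total orbitals: 1 + 3 + 6 + 10 + 15 = 35.

35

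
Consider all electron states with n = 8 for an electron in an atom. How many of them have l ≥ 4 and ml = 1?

For n = 8, l ranges over 0 … 7.
The (l, ml) pairs meeting l ≥ 4 and ml = 1 give: l=4 → 1; l=5 → 1; l=6 → 1; l=7 → 1.
Orbitals: 1 + 1 + 1 + 1 = 4. Each orbital carries two spin states, so 4 × 2 = 8 states.

8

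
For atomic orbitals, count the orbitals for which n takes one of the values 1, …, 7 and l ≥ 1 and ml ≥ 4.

Work shell by shell — for each n, count the (l, ml) pairs that satisfy l ≥ 1 and ml ≥ 4:
n=5 → 1; n=6 → 3; n=7 → 6.
Total orbitals: 1 + 3 + 6 = 10.

10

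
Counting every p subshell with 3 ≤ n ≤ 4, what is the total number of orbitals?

A p subshell (l = 1) exists for every n ≥ 2, so shells n = 3, 4 each contribute one — 2 subshells.
Since each p subshell has 2·1+1 = 3 orbitals, the total is 2 × 3 = 6.

6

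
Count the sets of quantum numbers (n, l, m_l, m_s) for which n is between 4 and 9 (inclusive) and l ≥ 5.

260

Treat each shell separately and count matching orbitals:
n=6 → 11; n=7 → 24; n=8 → 39; n=9 → 56.
Orbitals: 11 + 24 + 39 + 56 = 130. Including both spin states (m_s = ±1/2) gives 2 × 130 = 260 states.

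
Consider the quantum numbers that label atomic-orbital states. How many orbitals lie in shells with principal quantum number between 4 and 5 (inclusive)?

41

Shell n has n² orbitals: 4²=16 + 5²=25 = 41 orbitals.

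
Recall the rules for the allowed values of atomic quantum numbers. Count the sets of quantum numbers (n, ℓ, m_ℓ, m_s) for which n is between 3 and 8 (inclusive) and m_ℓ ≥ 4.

Count contributing orbitals for each principal shell:
n=5 → 1; n=6 → 3; n=7 → 6; n=8 → 10.
Orbitals: 1 + 3 + 6 + 10 = 20. Including both spin states (m_s = ±1/2) gives 2 × 20 = 40 states.

40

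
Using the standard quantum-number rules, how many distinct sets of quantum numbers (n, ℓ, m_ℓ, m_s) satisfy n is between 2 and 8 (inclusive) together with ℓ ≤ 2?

116

Per-shell orbital counts meeting the constraint:
n=2 → 4; n=3 → 9; n=4 → 9; n=5 → 9; n=6 → 9; n=7 → 9; n=8 → 9.
Orbitals: 4 + 9 + 9 + 9 + 9 + 9 + 9 = 58. Including both spin states (m_s = ±1/2) gives 2 × 58 = 116 states.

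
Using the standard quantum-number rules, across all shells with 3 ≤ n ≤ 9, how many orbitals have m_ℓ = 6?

6

Count contributing orbitals for each principal shell:
n=7 → 1; n=8 → 2; n=9 → 3.
Total orbitals: 1 + 2 + 3 = 6.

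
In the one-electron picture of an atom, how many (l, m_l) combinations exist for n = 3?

The n = 3 shell contains n² = 3² = 9 orbitals.

9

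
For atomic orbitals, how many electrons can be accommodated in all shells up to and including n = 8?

Total orbitals = 1² + 2² + 3² + 4² + 5² + 6² + 7² + 8² = 204. Doubling for spin gives 408 electrons.

408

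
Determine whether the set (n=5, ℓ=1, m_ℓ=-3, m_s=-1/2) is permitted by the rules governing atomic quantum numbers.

The magnetic quantum number must satisfy −ℓ ≤ m_ℓ ≤ ℓ. With ℓ = 1, m_ℓ can only be -1, 0, 1, so m_ℓ = -3 is forbidden.

No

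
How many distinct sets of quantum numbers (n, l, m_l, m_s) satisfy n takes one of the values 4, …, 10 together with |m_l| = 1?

Go shell by shell, enumerating (l, m_l) with |m_l| = 1:
n=4 → 6; n=5 → 8; n=6 → 10; n=7 → 12; n=8 → 14; n=9 → 16; n=10 → 18.
Orbitals: 6 + 8 + 10 + 12 + 14 + 16 + 18 = 84. Including both spin states (m_s = ±1/2) gives 2 × 84 = 168 states.

168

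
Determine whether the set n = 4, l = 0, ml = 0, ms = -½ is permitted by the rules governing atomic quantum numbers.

n = 4 is a positive integer. l = 0 satisfies 0 ≤ l ≤ n−1 = 3. ml = 0 lies in the range −l … +l (here 0). ms = -1/2 is one of ±1/2.
All four constraints are satisfied.

Valid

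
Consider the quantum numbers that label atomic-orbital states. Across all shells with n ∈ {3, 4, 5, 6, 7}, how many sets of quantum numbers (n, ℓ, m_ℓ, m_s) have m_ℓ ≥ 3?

Go shell by shell, enumerating (ℓ, m_ℓ) with m_ℓ ≥ 3:
n=4 → 1; n=5 → 3; n=6 → 6; n=7 → 10.
Orbitals: 1 + 3 + 6 + 10 = 20. Including both spin states (m_s = ±1/2) gives 2 × 20 = 40 states.

40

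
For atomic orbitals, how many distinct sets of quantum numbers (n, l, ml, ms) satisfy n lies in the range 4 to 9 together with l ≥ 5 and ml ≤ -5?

For each n in the range, tally the orbitals obeying l ≥ 5 and ml ≤ -5:
n=6 → 1; n=7 → 3; n=8 → 6; n=9 → 10.
Orbitals: 1 + 3 + 6 + 10 = 20. Including both spin states (ms = ±1/2) gives 2 × 20 = 40 states.

40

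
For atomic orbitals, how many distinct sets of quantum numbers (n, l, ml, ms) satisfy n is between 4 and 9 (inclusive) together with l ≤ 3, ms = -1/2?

96

Work shell by shell — for each n, count the (l, ml) pairs that satisfy l ≤ 3:
n=4 → 16; n=5 → 16; n=6 → 16; n=7 → 16; n=8 → 16; n=9 → 16.
Orbitals: 16 + 16 + 16 + 16 + 16 + 16 = 96. With ms fixed to -1/2 there is one state per orbital, so 96 states.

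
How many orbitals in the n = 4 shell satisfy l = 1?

3

Per l-value: l=1 → 3.
Total orbitals: 3.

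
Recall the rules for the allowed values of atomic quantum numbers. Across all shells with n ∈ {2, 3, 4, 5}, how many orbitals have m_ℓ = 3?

Treat each shell separately and count matching orbitals:
n=4 → 1; n=5 → 2.
Total orbitals: 1 + 2 = 3.

3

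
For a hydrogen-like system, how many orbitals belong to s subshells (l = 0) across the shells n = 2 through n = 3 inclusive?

An s subshell (l = 0) exists for every n ≥ 1, so shells n = 2, 3 each contribute one — 2 subshells.
Since each s subshell has 2·0+1 = 1 orbital, the total is 2 × 1 = 2.

2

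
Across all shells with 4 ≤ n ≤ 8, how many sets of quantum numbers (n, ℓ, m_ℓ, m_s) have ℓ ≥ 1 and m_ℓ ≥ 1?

160

Treat each shell separately and count matching orbitals:
n=4 → 6; n=5 → 10; n=6 → 15; n=7 → 21; n=8 → 28.
Orbitals: 6 + 10 + 15 + 21 + 28 = 80. Including both spin states (m_s = ±1/2) gives 2 × 80 = 160 states.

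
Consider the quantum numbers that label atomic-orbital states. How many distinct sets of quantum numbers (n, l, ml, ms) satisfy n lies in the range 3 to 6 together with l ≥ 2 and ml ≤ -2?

40

For each n in the range, tally the orbitals obeying l ≥ 2 and ml ≤ -2:
n=3 → 1; n=4 → 3; n=5 → 6; n=6 → 10.
Orbitals: 1 + 3 + 6 + 10 = 20. Including both spin states (ms = ±1/2) gives 2 × 20 = 40 states.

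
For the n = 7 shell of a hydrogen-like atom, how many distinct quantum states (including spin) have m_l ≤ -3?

With n = 7 the allowed l are 0, 1, …, 6.
Orbitals with m_l ≤ -3, by l: l=3 → 1; l=4 → 2; l=5 → 3; l=6 → 4.
Orbitals: 1 + 2 + 3 + 4 = 10. Each orbital carries two spin states, so 10 × 2 = 20 states.

20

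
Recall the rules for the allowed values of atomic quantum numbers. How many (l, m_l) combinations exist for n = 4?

16

The n = 4 shell contains n² = 4² = 16 orbitals.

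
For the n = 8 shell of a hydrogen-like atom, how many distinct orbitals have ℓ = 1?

The n = 8 shell has ℓ = 0 through 7; check each.
Per ℓ-value: ℓ=1 → 3.
Total orbitals: 3.

3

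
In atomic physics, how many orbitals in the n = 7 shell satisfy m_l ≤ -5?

The n = 7 shell has l = 0 through 6; check each.
The (l, m_l) pairs meeting m_l ≤ -5 give: l=5 → 1; l=6 → 2.
Total orbitals: 1 + 2 = 3.

3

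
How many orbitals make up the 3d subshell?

5

A subshell has 2l+1 orbitals; with l = 2, that's 5.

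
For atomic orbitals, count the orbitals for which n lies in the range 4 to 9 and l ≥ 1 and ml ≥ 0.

Work shell by shell — for each n, count the (l, ml) pairs that satisfy l ≥ 1 and ml ≥ 0:
n=4 → 9; n=5 → 14; n=6 → 20; n=7 → 27; n=8 → 35; n=9 → 44.
Total orbitals: 9 + 14 + 20 + 27 + 35 + 44 = 149.

149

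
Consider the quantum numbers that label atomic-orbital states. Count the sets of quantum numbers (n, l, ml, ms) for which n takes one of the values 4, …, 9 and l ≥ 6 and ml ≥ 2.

68

Per-shell orbital counts meeting the constraint:
n=7 → 5; n=8 → 11; n=9 → 18.
Orbitals: 5 + 11 + 18 = 34. Including both spin states (ms = ±1/2) gives 2 × 34 = 68 states.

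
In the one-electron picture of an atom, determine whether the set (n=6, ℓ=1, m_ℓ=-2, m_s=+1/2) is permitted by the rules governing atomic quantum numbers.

The magnetic quantum number must satisfy −ℓ ≤ m_ℓ ≤ ℓ. With ℓ = 1, m_ℓ can only be -1, 0, 1, so m_ℓ = -2 is forbidden.

Invalid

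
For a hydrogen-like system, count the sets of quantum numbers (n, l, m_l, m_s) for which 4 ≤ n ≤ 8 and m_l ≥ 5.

Treat each shell separately and count matching orbitals:
n=6 → 1; n=7 → 3; n=8 → 6.
Orbitals: 1 + 3 + 6 = 10. Including both spin states (m_s = ±1/2) gives 2 × 10 = 20 states.

20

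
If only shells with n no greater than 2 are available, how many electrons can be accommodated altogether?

10

Total orbitals = 1² + 2² = 5. Doubling for spin gives 10 electrons.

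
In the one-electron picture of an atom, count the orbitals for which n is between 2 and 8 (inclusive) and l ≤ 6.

For each n in the range, tally the orbitals obeying l ≤ 6:
n=2 → 4; n=3 → 9; n=4 → 16; n=5 → 25; n=6 → 36; n=7 → 49; n=8 → 49.
Total orbitals: 4 + 9 + 16 + 25 + 36 + 49 + 49 = 188.

188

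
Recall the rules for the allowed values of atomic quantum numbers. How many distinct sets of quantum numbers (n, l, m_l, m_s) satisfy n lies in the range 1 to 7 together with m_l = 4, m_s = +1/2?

6

Work shell by shell — for each n, count the (l, m_l) pairs that satisfy m_l = 4:
n=5 → 1; n=6 → 2; n=7 → 3.
Orbitals: 1 + 2 + 3 = 6. With m_s fixed to +1/2 there is one state per orbital, so 6 states.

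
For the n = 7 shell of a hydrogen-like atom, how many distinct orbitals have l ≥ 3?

The (l, ml) pairs meeting l ≥ 3 give: l=3 → 7; l=4 → 9; l=5 → 11; l=6 → 13.
Total orbitals: 7 + 9 + 11 + 13 = 40.

40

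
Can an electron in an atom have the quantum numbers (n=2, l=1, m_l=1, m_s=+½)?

Allowed

n = 2 is a positive integer. l = 1 satisfies 0 ≤ l ≤ n−1 = 1. m_l = 1 lies in the range −l … +l (here −1 … 1). m_s = +1/2 is one of ±1/2.
All four constraints are satisfied.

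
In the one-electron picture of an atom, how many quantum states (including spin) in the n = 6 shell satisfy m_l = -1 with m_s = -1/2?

5

For n = 6, l ranges over 0 … 5.
Contributions: l=1 → 1; l=2 → 1; l=3 → 1; l=4 → 1; l=5 → 1.
Orbitals: 1 + 1 + 1 + 1 + 1 = 5. With m_s fixed to a single value there is one state per orbital, giving 5 states.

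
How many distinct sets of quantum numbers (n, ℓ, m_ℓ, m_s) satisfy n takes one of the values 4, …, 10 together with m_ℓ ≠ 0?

Count contributing orbitals for each principal shell:
n=4 → 12; n=5 → 20; n=6 → 30; n=7 → 42; n=8 → 56; n=9 → 72; n=10 → 90.
Orbitals: 12 + 20 + 30 + 42 + 56 + 72 + 90 = 322. Including both spin states (m_s = ±1/2) gives 2 × 322 = 644 states.

644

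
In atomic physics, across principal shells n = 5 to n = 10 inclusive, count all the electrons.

710

Shell n has n² orbitals: 5²=25 + 6²=36 + 7²=49 + 8²=64 + 9²=81 + 10²=100 = 355 orbitals.
Two spin states per orbital: 2 × 355 = 710 electrons.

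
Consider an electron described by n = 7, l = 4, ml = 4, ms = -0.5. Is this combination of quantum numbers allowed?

n = 7 is a positive integer. l = 4 satisfies 0 ≤ l ≤ n−1 = 6. ml = 4 lies in the range −l … +l (here −4 … 4). ms = -1/2 is one of ±1/2.
All four constraints are satisfied.

Allowed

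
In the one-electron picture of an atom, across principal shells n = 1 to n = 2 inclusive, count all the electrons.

Shell n has n² orbitals: 1²=1 + 2²=4 = 5 orbitals.
Two spin states per orbital: 2 × 5 = 10 electrons.

10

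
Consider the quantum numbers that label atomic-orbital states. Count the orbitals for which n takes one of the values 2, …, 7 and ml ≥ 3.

20

Treat each shell separately and count matching orbitals:
n=4 → 1; n=5 → 3; n=6 → 6; n=7 → 10.
Total orbitals: 1 + 3 + 6 + 10 = 20.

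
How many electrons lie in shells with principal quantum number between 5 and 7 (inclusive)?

220

Shell n has n² orbitals: 5²=25 + 6²=36 + 7²=49 = 110 orbitals.
Two spin states per orbital: 2 × 110 = 220 electrons.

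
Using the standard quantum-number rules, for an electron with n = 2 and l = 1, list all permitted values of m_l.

-1, 0, 1

m_l takes every integer from −l to +l. With l = 1 that gives the 3 values -1, 0, 1.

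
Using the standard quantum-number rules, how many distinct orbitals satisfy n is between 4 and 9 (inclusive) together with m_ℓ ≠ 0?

Treat each shell separately and count matching orbitals:
n=4 → 12; n=5 → 20; n=6 → 30; n=7 → 42; n=8 → 56; n=9 → 72.
Total orbitals: 12 + 20 + 30 + 42 + 56 + 72 = 232.

232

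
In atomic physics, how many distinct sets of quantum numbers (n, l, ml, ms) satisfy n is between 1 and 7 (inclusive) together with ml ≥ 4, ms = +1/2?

10

Go shell by shell, enumerating (l, ml) with ml ≥ 4:
n=5 → 1; n=6 → 3; n=7 → 6.
Orbitals: 1 + 3 + 6 = 10. With ms fixed to +1/2 there is one state per orbital, so 10 states.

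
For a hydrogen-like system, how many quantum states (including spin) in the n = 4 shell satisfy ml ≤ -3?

With n = 4 the allowed l are 0, 1, …, 3.
Orbitals with ml ≤ -3, by l: l=3 → 1.
Orbitals: 1. Each orbital carries two spin states, so 1 × 2 = 2 states.

2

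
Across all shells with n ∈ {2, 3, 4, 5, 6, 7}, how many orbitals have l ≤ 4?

104

For each n in the range, tally the orbitals obeying l ≤ 4:
n=2 → 4; n=3 → 9; n=4 → 16; n=5 → 25; n=6 → 25; n=7 → 25.
Total orbitals: 4 + 9 + 16 + 25 + 25 + 25 = 104.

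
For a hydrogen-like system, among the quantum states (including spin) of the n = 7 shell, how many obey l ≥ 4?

Go through l = 0, …, 6 (the values permitted for n = 7).
Contributions: l=4 → 9; l=5 → 11; l=6 → 13.
Orbitals: 9 + 11 + 13 = 33. Each orbital carries two spin states, so 33 × 2 = 66 states.

66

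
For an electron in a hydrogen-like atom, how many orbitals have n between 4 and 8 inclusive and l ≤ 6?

Treat each shell separately and count matching orbitals:
n=4 → 16; n=5 → 25; n=6 → 36; n=7 → 49; n=8 → 49.
Total orbitals: 16 + 25 + 36 + 49 + 49 = 175.

175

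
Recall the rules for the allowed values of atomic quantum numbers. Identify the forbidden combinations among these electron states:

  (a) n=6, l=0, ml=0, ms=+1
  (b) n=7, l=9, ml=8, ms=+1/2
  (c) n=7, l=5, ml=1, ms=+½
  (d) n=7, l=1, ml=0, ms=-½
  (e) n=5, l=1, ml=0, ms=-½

(a) and (b)

(a) has ms = +1, but an electron's spin must be ±1/2.
(b) has l = 9 ≥ n = 7, violating 0 ≤ l ≤ n−1.
The remaining sets (c), (d), (e) satisfy all four rules.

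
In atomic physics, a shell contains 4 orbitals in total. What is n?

n = 2

n² = 4 ⇒ n = 2.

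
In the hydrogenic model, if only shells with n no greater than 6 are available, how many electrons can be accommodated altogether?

Total orbitals = 1² + 2² + 3² + 4² + 5² + 6² = 91. Doubling for spin gives 182 electrons.

182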